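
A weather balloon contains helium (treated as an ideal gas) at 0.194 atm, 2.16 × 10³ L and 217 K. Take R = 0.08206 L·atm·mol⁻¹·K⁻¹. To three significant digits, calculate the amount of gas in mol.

n ≈ 23.5 mol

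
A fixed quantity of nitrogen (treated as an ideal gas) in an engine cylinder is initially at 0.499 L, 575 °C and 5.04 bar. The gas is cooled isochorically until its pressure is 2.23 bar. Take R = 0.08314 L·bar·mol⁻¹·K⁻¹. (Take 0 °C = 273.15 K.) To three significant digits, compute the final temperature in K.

T₂ ≈ 375 K

Convert: T₁ = 848.1 K.
V constant ⇒ P ∝ T: V₂ = V₁; T₂ = T₁·(P₂/P₁) = 375.3 K.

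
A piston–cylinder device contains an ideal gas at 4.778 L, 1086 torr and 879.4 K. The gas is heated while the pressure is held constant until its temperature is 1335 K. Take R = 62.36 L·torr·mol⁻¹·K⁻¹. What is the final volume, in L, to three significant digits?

Isobaric, so V/T is constant: P₂ = P₁; V₂ = V₁·(T₂/T₁) = 7.253 L.

V₂ ≈ 7.25 L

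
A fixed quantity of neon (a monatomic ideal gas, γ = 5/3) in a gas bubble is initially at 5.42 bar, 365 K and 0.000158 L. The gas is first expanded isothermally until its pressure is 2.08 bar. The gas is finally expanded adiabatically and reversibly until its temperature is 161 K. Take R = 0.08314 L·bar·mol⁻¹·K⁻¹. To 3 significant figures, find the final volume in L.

V₃ ≈ 0.00141 L

Isothermal, so P V is constant: T₂ = T₁; V₂ = V₁·(P₁/P₂) = 0.0004117 L.
Reversible adiabatic, γ = 5/3: P₃ = P₂·(T₃/T₂)^(γ/(γ−1)) = 0.2688 bar; V₃ = V₂·(T₂/T₃)^(1/(γ−1)) = 0.001405 L.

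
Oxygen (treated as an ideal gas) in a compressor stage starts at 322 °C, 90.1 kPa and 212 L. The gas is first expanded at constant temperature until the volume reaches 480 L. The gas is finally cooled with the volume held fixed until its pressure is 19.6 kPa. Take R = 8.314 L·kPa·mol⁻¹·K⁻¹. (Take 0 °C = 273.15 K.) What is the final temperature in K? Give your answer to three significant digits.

T₃ ≈ 293 K

Convert: T₁ = 595.1 K.
T constant ⇒ Boyle's law P V = const: T₂ = T₁; P₂ = P₁·(V₁/V₂) = 39.79 kPa.
Isochoric, so P/T is constant: V₃ = V₂; T₃ = T₂·(P₃/P₂) = 293.1 K.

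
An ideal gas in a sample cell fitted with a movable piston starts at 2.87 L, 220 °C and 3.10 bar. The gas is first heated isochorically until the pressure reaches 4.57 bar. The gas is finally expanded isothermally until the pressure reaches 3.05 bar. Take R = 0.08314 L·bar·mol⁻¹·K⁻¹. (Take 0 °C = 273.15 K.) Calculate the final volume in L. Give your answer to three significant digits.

V₃ ≈ 4.30 L

Convert: T₁ = 493.1 K.
Isochoric, so P/T is constant: V₂ = V₁; T₂ = T₁·(P₂/P₁) = 727.0 K.
T constant ⇒ Boyle's law P V = const: T₃ = T₂; V₃ = V₂·(P₂/P₃) = 4.300 L.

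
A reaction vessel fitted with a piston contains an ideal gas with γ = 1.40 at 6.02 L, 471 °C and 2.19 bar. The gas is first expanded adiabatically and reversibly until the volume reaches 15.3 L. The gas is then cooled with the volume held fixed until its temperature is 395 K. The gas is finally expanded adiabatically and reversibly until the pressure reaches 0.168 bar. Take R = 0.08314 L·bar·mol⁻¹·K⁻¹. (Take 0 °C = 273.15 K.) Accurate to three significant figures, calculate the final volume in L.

Convert: T₁ = 744.1 K.
Reversible adiabatic, γ = 1.40: T₂ = T₁·(V₁/V₂)^(γ−1) = 512.4 K; P₂ = P₁·(V₁/V₂)^γ = 0.5934 bar.
Isochoric, so P/T is constant: V₃ = V₂; P₃ = P₂·(T₃/T₂) = 0.4574 bar.
Adiabatic (γ = 1.40), T V^(γ−1) and P V^γ constant: T₄ = T₃·(P₄/P₃)^((γ−1)/γ) = 296.7 K; V₄ = V₃·(P₃/P₄)^(1/γ) = 31.29 L.

V₄ ≈ 31.3 L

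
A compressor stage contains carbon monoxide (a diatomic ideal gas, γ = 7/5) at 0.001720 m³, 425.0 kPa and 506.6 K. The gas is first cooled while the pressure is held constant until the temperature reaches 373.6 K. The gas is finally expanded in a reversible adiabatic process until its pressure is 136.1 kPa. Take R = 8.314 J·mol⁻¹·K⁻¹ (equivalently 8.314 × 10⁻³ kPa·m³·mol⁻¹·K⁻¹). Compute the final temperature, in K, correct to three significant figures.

Isobaric, so V/T is constant: P₂ = P₁; V₂ = V₁·(T₂/T₁) = 0.001268 m³.
Adiabatic (γ = 7/5), T V^(γ−1) and P V^γ constant: T₃ = T₂·(P₃/P₂)^((γ−1)/γ) = 269.8 K; V₃ = V₂·(P₂/P₃)^(1/γ) = 0.002861 m³.

T₃ ≈ 270 K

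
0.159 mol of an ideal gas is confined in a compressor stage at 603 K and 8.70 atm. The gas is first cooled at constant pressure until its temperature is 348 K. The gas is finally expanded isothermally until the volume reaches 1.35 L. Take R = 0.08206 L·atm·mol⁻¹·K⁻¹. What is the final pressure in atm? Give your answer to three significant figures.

P₃ ≈ 3.36 atm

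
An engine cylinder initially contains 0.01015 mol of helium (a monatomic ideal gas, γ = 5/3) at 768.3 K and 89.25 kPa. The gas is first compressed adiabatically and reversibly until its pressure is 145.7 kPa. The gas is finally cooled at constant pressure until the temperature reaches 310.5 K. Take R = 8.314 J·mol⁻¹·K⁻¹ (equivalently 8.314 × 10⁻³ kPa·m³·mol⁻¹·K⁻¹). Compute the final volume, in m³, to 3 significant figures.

From PV = nRT: V₁ = nRT₁/P₁ = 0.0007264 m³.
Reversible adiabatic, γ = 5/3: T₂ = T₁·(P₂/P₁)^((γ−1)/γ) = 934.7 K; V₂ = V₁·(P₁/P₂)^(1/γ) = 0.0005414 m³.
Isobaric, so V/T is constant: P₃ = P₂; V₃ = V₂·(T₃/T₂) = 0.0001798 m³.

V₃ ≈ 0.000180 m³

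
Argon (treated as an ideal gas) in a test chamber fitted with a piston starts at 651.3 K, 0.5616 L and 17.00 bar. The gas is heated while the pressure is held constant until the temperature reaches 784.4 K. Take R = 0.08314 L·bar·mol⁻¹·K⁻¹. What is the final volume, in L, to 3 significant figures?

Isobaric, so V/T is constant: P₂ = P₁; V₂ = V₁·(T₂/T₁) = 0.6764 L.

V₂ ≈ 0.676 L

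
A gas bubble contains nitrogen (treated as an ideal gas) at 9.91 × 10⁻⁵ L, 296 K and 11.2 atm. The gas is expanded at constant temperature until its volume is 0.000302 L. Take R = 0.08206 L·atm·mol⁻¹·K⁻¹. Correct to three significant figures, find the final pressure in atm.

P₂ ≈ 3.68 atm

Isothermal, so P V is constant: T₂ = T₁; P₂ = P₁·(V₁/V₂) = 3.675 atm.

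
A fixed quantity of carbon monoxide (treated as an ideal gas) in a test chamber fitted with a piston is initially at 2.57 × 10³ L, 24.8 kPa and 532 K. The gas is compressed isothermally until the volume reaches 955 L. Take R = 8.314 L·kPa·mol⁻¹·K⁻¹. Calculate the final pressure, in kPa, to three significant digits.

P₂ ≈ 66.7 kPa

T constant ⇒ Boyle's law P V = const: T₂ = T₁; P₂ = P₁·(V₁/V₂) = 66.74 kPa.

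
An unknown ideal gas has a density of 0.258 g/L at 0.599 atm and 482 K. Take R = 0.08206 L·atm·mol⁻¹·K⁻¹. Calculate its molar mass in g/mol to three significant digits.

ρ = PM/(RT) ⇒ M = ρRT/P = (0.258 × 0.08206 × 482.0) / 0.599

M ≈ 17.0 g/mol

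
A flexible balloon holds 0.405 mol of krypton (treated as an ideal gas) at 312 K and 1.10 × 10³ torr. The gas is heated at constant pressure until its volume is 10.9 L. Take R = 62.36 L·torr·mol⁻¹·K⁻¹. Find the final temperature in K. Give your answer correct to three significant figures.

T₂ ≈ 475 K

From PV = nRT: V₁ = nRT₁/P₁ = 7.163 L.
P constant ⇒ V ∝ T: P₂ = P₁; T₂ = T₁·(V₂/V₁) = 474.7 K.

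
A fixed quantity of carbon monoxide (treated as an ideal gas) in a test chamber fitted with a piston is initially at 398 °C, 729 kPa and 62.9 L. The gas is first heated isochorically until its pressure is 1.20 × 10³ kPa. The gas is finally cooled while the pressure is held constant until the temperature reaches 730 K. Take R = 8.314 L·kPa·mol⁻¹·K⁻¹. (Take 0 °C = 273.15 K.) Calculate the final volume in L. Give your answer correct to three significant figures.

Convert: T₁ = 671.1 K.
Isochoric, so P/T is constant: V₂ = V₁; T₂ = T₁·(P₂/P₁) = 1105 K.
Isobaric, so V/T is constant: P₃ = P₂; V₃ = V₂·(T₃/T₂) = 41.56 L.

V₃ ≈ 41.6 L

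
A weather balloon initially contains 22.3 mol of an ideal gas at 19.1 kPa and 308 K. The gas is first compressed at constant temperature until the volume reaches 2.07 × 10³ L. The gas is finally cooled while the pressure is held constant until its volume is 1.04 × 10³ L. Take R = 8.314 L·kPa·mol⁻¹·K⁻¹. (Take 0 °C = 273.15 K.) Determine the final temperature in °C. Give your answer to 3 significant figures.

T₃ ≈ -118 °C

From PV = nRT: V₁ = nRT₁/P₁ = 2990 L.
T constant ⇒ Boyle's law P V = const: T₂ = T₁; P₂ = P₁·(V₁/V₂) = 27.59 kPa.
Isobaric, so V/T is constant: P₃ = P₂; T₃ = T₂·(V₃/V₂) = 154.7 K.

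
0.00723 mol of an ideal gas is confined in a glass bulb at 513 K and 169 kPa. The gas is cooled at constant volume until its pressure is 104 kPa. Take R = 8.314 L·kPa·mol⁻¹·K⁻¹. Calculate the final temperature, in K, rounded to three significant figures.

T₂ ≈ 316 K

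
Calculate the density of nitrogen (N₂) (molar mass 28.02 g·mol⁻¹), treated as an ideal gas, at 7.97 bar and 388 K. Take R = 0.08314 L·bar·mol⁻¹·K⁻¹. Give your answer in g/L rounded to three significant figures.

ρ = PM/(RT) = (7.97 × 28.02) / (0.08314 × 388.0)

ρ ≈ 6.92 g/L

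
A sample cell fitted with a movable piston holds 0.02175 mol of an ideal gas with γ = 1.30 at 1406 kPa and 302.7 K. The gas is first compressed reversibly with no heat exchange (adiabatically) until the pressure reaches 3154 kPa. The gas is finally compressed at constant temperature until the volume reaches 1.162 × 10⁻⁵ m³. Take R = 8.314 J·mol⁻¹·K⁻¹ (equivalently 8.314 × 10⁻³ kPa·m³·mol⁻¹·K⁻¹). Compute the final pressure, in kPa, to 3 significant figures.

P₃ ≈ 5.68e+03 kPa

From PV = nRT: V₁ = nRT₁/P₁ = 3.893e-05 m³.
Reversible adiabatic, γ = 1.30: T₂ = T₁·(P₂/P₁)^((γ−1)/γ) = 364.7 K; V₂ = V₁·(P₁/P₂)^(1/γ) = 2.091e-05 m³.
Isothermal, so P V is constant: T₃ = T₂; P₃ = P₂·(V₂/V₃) = 5676 kPa.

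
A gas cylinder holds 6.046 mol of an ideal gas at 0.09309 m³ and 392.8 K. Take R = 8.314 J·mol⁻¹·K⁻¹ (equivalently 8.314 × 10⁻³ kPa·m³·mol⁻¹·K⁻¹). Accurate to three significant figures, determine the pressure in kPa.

P ≈ 212 kPa

PV = nRT ⇒ P = nRT/V = (6.046 × 8.314 × 10⁻³ × 392.8) / 0.09309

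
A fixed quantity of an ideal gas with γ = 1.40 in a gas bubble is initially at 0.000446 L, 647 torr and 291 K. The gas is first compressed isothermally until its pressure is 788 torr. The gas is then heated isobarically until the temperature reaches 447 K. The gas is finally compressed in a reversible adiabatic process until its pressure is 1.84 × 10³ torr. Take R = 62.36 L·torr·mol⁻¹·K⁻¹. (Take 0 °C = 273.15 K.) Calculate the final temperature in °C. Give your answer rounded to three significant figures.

T₄ ≈ 296 °C

Isothermal, so P V is constant: T₂ = T₁; V₂ = V₁·(P₁/P₂) = 0.0003662 L.
P constant ⇒ V ∝ T: P₃ = P₂; V₃ = V₂·(T₃/T₂) = 0.0005625 L.
Reversible adiabatic, γ = 1.40: T₄ = T₃·(P₄/P₃)^((γ−1)/γ) = 569.6 K; V₄ = V₃·(P₃/P₄)^(1/γ) = 0.0003069 L.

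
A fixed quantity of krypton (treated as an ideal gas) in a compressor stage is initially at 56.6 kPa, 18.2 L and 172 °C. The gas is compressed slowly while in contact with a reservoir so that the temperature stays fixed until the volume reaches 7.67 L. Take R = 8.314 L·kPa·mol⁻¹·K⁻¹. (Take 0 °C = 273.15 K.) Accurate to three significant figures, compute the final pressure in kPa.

Convert: T₁ = 445.1 K.
T constant ⇒ Boyle's law P V = const: T₂ = T₁; P₂ = P₁·(V₁/V₂) = 134.3 kPa.

P₂ ≈ 134 kPa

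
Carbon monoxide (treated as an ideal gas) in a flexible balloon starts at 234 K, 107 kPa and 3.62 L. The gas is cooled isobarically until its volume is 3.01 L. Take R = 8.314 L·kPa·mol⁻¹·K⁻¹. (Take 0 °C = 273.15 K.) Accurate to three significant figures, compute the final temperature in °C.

T₂ ≈ -78.6 °C

P constant ⇒ V ∝ T: P₂ = P₁; T₂ = T₁·(V₂/V₁) = 194.6 K.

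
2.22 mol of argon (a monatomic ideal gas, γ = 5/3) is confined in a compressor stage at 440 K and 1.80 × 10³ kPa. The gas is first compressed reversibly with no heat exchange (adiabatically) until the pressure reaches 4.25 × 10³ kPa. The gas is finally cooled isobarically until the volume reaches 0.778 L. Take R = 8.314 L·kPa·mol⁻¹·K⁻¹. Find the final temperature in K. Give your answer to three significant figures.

T₃ ≈ 179 K

From PV = nRT: V₁ = nRT₁/P₁ = 4.512 L.
Reversible adiabatic, γ = 5/3: T₂ = T₁·(P₂/P₁)^((γ−1)/γ) = 620.4 K; V₂ = V₁·(P₁/P₂)^(1/γ) = 2.694 L.
Isobaric, so V/T is constant: P₃ = P₂; T₃ = T₂·(V₃/V₂) = 179.1 K.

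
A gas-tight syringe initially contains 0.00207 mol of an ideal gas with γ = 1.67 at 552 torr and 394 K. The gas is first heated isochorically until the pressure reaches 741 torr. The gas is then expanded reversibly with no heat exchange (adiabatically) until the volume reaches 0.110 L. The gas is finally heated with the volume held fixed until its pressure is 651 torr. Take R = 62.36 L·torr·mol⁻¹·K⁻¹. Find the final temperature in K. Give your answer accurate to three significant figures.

From PV = nRT: V₁ = nRT₁/P₁ = 0.09214 L.
Isochoric, so P/T is constant: V₂ = V₁; T₂ = T₁·(P₂/P₁) = 528.9 K.
Reversible adiabatic, γ = 1.67: T₃ = T₂·(V₂/V₃)^(γ−1) = 469.7 K; P₃ = P₂·(V₂/V₃)^γ = 551.2 torr.
V constant ⇒ P ∝ T: V₄ = V₃; T₄ = T₃·(P₄/P₃) = 554.7 K.

T₄ ≈ 555 K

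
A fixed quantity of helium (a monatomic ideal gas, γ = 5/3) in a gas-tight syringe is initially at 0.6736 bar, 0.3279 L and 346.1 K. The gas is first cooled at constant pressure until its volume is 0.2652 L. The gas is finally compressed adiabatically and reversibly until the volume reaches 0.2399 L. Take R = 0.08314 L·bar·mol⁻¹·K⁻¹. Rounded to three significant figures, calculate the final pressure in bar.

Isobaric, so V/T is constant: P₂ = P₁; T₂ = T₁·(V₂/V₁) = 279.9 K.
Adiabatic (γ = 5/3), T V^(γ−1) and P V^γ constant: T₃ = T₂·(V₂/V₃)^(γ−1) = 299.3 K; P₃ = P₂·(V₂/V₃)^γ = 0.7961 bar.

P₃ ≈ 0.796 bar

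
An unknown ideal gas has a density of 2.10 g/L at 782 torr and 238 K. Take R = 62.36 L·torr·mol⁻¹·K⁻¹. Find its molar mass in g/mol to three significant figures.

ρ = PM/(RT) ⇒ M = ρRT/P = (2.10 × 62.36 × 238.0) / 782

M ≈ 39.9 g/mol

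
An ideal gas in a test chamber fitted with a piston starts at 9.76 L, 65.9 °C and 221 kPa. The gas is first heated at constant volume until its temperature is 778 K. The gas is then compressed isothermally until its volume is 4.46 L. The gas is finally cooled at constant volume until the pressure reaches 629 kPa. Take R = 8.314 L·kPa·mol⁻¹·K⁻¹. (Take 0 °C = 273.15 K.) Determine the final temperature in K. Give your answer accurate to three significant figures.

Convert: T₁ = 339.0 K.
Isochoric, so P/T is constant: V₂ = V₁; P₂ = P₁·(T₂/T₁) = 507.1 kPa.
Isothermal, so P V is constant: T₃ = T₂; P₃ = P₂·(V₂/V₃) = 1110 kPa.
Isochoric, so P/T is constant: V₄ = V₃; T₄ = T₃·(P₄/P₃) = 441.0 K.

T₄ ≈ 441 K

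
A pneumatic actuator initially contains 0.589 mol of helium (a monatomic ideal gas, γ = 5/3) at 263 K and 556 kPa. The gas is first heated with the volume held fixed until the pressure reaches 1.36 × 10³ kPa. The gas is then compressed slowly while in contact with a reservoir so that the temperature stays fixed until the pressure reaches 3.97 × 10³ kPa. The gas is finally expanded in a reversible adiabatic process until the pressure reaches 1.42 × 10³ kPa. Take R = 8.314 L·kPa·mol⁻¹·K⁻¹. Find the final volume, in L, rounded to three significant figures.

From PV = nRT: V₁ = nRT₁/P₁ = 2.316 L.
V constant ⇒ P ∝ T: V₂ = V₁; T₂ = T₁·(P₂/P₁) = 643.3 K.
T constant ⇒ Boyle's law P V = const: T₃ = T₂; V₃ = V₂·(P₂/P₃) = 0.7935 L.
Reversible adiabatic, γ = 5/3: T₄ = T₃·(P₄/P₃)^((γ−1)/γ) = 426.4 K; V₄ = V₃·(P₃/P₄)^(1/γ) = 1.470 L.

V₄ ≈ 1.47 L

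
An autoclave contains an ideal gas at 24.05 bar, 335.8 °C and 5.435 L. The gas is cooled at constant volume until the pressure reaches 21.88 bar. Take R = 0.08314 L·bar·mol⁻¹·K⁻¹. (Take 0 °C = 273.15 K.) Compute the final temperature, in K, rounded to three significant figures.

T₂ ≈ 554 K

Convert: T₁ = 609.0 K.
V constant ⇒ P ∝ T: V₂ = V₁; T₂ = T₁·(P₂/P₁) = 554.0 K.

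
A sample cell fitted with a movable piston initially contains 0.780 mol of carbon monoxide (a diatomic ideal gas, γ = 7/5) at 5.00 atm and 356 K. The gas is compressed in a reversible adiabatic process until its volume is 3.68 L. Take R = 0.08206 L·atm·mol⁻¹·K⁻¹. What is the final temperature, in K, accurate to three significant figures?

From PV = nRT: V₁ = nRT₁/P₁ = 4.557 L.
Adiabatic (γ = 7/5), T V^(γ−1) and P V^γ constant: T₂ = T₁·(V₁/V₂)^(γ−1) = 387.8 K; P₂ = P₁·(V₁/V₂)^γ = 6.745 atm.

T₂ ≈ 388 K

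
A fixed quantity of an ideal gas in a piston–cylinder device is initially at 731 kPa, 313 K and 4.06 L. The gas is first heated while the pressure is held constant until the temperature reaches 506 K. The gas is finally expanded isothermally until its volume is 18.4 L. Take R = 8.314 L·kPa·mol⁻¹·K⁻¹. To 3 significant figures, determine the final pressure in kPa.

Isobaric, so V/T is constant: P₂ = P₁; V₂ = V₁·(T₂/T₁) = 6.563 L.
Isothermal, so P V is constant: T₃ = T₂; P₃ = P₂·(V₂/V₃) = 260.8 kPa.

P₃ ≈ 261 kPa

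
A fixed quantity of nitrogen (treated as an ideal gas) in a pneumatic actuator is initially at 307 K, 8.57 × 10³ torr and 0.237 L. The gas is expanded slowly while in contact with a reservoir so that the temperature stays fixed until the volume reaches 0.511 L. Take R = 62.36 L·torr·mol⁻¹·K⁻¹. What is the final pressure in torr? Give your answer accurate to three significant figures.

P₂ ≈ 3.97e+03 torr

T constant ⇒ Boyle's law P V = const: T₂ = T₁; P₂ = P₁·(V₁/V₂) = 3975 torr.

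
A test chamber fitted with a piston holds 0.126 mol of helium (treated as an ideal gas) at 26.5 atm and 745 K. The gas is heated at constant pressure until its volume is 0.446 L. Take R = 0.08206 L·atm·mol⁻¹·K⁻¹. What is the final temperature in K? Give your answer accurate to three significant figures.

From PV = nRT: V₁ = nRT₁/P₁ = 0.2907 L.
P constant ⇒ V ∝ T: P₂ = P₁; T₂ = T₁·(V₂/V₁) = 1143 K.

T₂ ≈ 1.14e+03 K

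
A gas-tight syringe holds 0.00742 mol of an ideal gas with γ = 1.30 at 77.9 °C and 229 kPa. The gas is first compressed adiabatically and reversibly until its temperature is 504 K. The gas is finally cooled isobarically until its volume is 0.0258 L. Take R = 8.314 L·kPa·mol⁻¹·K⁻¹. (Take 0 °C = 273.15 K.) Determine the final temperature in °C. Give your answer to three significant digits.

T₃ ≈ 186 °C

Convert: T₁ = 351.0 K.
From PV = nRT: V₁ = nRT₁/P₁ = 0.09457 L.
Reversible adiabatic, γ = 1.30: P₂ = P₁·(T₂/T₁)^(γ/(γ−1)) = 1098 kPa; V₂ = V₁·(T₁/T₂)^(1/(γ−1)) = 0.02833 L.
P constant ⇒ V ∝ T: P₃ = P₂; T₃ = T₂·(V₃/V₂) = 459.0 K.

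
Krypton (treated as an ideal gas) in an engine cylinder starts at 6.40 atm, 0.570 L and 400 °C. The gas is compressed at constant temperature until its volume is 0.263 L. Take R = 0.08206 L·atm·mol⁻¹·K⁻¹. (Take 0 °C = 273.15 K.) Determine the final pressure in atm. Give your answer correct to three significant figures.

P₂ ≈ 13.9 atm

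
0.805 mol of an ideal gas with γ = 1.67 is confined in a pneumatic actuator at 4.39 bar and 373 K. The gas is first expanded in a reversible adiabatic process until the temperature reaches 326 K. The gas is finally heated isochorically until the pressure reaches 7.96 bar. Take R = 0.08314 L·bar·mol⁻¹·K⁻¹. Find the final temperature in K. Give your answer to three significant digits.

T₃ ≈ 827 K

From PV = nRT: V₁ = nRT₁/P₁ = 5.687 L.
Adiabatic (γ = 1.67), T V^(γ−1) and P V^γ constant: P₂ = P₁·(T₂/T₁)^(γ/(γ−1)) = 3.138 bar; V₂ = V₁·(T₁/T₂)^(1/(γ−1)) = 6.953 L.
Isochoric, so P/T is constant: V₃ = V₂; T₃ = T₂·(P₃/P₂) = 826.9 K.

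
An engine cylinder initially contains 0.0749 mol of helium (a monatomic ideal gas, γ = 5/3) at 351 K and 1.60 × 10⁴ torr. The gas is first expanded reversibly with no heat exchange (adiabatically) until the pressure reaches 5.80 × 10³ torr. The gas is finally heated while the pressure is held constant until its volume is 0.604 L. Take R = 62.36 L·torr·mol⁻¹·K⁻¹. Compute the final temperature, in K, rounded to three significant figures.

From PV = nRT: V₁ = nRT₁/P₁ = 0.1025 L.
Reversible adiabatic, γ = 5/3: T₂ = T₁·(P₂/P₁)^((γ−1)/γ) = 233.9 K; V₂ = V₁·(P₁/P₂)^(1/γ) = 0.1884 L.
P constant ⇒ V ∝ T: P₃ = P₂; T₃ = T₂·(V₃/V₂) = 750.0 K.

T₃ ≈ 750 K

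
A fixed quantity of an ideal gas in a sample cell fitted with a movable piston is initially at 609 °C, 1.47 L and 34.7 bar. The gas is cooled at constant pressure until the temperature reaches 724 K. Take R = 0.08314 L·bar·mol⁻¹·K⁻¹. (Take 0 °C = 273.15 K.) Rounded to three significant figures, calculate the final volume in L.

V₂ ≈ 1.21 L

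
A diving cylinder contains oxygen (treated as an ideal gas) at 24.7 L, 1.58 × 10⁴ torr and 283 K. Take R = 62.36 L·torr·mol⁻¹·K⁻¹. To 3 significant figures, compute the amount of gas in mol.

n ≈ 22.1 mol

PV = nRT ⇒ n = PV/(RT) = (1.58e+04 × 24.7) / (62.36 × 283)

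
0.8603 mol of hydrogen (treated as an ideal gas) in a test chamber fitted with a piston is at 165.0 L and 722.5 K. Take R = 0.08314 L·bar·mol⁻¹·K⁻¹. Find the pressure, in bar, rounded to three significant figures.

PV = nRT ⇒ P = nRT/V = (0.8603 × 0.08314 × 722.5) / 165.0

P ≈ 0.313 bar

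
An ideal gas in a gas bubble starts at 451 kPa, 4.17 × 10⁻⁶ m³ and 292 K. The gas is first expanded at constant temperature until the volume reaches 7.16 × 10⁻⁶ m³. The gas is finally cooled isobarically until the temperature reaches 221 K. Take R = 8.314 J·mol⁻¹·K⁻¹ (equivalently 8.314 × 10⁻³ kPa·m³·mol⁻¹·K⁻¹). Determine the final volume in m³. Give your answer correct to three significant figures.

V₃ ≈ 5.42e-06 m³

Isothermal, so P V is constant: T₂ = T₁; P₂ = P₁·(V₁/V₂) = 262.7 kPa.
P constant ⇒ V ∝ T: P₃ = P₂; V₃ = V₂·(T₃/T₂) = 5.419e-06 m³.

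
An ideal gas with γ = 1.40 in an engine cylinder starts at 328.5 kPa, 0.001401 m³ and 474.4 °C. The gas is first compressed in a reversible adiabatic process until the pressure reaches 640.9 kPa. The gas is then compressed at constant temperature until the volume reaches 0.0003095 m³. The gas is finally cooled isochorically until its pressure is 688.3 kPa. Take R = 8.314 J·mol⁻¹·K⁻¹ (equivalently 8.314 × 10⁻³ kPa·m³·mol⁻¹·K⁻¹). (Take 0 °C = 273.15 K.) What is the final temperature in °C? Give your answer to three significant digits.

T₄ ≈ 72.9 °C

Convert: T₁ = 747.5 K.
Adiabatic (γ = 1.40), T V^(γ−1) and P V^γ constant: T₂ = T₁·(P₂/P₁)^((γ−1)/γ) = 904.8 K; V₂ = V₁·(P₁/P₂)^(1/γ) = 0.0008692 m³.
T constant ⇒ Boyle's law P V = const: T₃ = T₂; P₃ = P₂·(V₂/V₃) = 1800 kPa.
V constant ⇒ P ∝ T: V₄ = V₃; T₄ = T₃·(P₄/P₃) = 346.0 K.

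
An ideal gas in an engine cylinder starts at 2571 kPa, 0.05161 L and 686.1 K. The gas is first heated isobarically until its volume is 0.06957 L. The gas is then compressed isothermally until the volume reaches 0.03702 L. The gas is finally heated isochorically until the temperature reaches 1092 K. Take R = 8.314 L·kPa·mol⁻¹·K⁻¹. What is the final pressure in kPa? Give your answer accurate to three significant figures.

P constant ⇒ V ∝ T: P₂ = P₁; T₂ = T₁·(V₂/V₁) = 924.9 K.
T constant ⇒ Boyle's law P V = const: T₃ = T₂; P₃ = P₂·(V₂/V₃) = 4832 kPa.
Isochoric, so P/T is constant: V₄ = V₃; P₄ = P₃·(T₄/T₃) = 5705 kPa.

P₄ ≈ 5.70e+03 kPa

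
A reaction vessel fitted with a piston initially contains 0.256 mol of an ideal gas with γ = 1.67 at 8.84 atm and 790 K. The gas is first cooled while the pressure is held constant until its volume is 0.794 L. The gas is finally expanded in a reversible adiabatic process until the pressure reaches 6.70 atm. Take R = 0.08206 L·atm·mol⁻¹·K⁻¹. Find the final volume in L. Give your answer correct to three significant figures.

V₃ ≈ 0.937 L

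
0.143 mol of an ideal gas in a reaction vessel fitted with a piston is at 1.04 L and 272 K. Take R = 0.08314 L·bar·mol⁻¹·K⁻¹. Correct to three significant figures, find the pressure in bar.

P ≈ 3.11 bar

PV = nRT ⇒ P = nRT/V = (0.143 × 0.08314 × 272) / 1.04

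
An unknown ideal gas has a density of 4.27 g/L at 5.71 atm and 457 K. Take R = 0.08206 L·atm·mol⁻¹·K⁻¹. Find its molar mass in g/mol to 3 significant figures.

M ≈ 28.0 g/mol

ρ = PM/(RT) ⇒ M = ρRT/P = (4.27 × 0.08206 × 457.0) / 5.71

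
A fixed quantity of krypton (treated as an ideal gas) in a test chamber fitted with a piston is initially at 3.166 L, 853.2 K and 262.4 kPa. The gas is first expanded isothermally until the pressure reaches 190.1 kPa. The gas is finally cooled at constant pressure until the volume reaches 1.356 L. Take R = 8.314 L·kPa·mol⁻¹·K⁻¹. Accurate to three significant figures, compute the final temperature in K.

T₃ ≈ 265 K

T constant ⇒ Boyle's law P V = const: T₂ = T₁; V₂ = V₁·(P₁/P₂) = 4.370 L.
Isobaric, so V/T is constant: P₃ = P₂; T₃ = T₂·(V₃/V₂) = 264.7 K.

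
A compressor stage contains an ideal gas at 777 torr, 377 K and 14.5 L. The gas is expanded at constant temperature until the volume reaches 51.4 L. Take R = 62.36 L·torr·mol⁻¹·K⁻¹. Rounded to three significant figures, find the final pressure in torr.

P₂ ≈ 219 torr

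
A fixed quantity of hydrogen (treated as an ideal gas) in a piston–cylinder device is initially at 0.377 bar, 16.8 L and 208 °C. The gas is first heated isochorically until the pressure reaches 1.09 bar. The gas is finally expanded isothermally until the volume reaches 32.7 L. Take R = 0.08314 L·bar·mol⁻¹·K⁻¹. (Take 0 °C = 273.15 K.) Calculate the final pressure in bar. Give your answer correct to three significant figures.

P₃ ≈ 0.560 bar

Convert: T₁ = 481.1 K.
V constant ⇒ P ∝ T: V₂ = V₁; T₂ = T₁·(P₂/P₁) = 1391 K.
Isothermal, so P V is constant: T₃ = T₂; P₃ = P₂·(V₂/V₃) = 0.5600 bar.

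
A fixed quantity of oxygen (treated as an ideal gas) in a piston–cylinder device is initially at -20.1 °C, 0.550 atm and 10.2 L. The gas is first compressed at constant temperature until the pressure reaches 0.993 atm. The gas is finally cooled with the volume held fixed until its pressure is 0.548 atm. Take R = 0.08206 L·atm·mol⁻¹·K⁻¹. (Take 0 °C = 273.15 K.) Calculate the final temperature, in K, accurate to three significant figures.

Convert: T₁ = 253.0 K.
T constant ⇒ Boyle's law P V = const: T₂ = T₁; V₂ = V₁·(P₁/P₂) = 5.650 L.
Isochoric, so P/T is constant: V₃ = V₂; T₃ = T₂·(P₃/P₂) = 139.6 K.

T₃ ≈ 140 K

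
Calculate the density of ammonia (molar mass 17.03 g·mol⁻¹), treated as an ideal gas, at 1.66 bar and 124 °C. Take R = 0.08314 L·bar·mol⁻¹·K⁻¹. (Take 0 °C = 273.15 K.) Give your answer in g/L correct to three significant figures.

ρ ≈ 0.856 g/L

ρ = PM/(RT) = (1.66 × 17.03) / (0.08314 × 397.1)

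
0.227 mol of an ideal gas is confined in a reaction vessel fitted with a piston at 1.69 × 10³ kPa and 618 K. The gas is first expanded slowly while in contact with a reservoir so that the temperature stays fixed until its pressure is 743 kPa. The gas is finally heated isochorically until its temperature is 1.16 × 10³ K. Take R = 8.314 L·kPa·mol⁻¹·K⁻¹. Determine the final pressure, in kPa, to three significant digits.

P₃ ≈ 1.39e+03 kPa

From PV = nRT: V₁ = nRT₁/P₁ = 0.6901 L.
Isothermal, so P V is constant: T₂ = T₁; V₂ = V₁·(P₁/P₂) = 1.570 L.
Isochoric, so P/T is constant: V₃ = V₂; P₃ = P₂·(T₃/T₂) = 1395 kPa.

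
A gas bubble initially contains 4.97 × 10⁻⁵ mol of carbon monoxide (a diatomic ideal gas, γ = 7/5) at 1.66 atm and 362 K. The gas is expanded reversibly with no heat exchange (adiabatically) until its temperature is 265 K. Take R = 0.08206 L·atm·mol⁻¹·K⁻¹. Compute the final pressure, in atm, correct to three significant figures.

P₂ ≈ 0.557 atm

From PV = nRT: V₁ = nRT₁/P₁ = 0.0008894 L.
Adiabatic (γ = 7/5), T V^(γ−1) and P V^γ constant: P₂ = P₁·(T₂/T₁)^(γ/(γ−1)) = 0.5572 atm; V₂ = V₁·(T₁/T₂)^(1/(γ−1)) = 0.001940 L.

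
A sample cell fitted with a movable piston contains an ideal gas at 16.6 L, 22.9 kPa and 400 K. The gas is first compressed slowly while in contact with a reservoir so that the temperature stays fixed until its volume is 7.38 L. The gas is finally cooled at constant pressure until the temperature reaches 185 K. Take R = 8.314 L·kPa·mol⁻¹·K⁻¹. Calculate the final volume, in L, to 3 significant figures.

Isothermal, so P V is constant: T₂ = T₁; P₂ = P₁·(V₁/V₂) = 51.51 kPa.
Isobaric, so V/T is constant: P₃ = P₂; V₃ = V₂·(T₃/T₂) = 3.413 L.

V₃ ≈ 3.41 L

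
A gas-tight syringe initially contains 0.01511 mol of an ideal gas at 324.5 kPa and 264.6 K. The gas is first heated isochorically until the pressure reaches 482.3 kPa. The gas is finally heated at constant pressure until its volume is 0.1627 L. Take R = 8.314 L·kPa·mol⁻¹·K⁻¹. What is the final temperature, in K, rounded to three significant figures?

T₃ ≈ 625 K

From PV = nRT: V₁ = nRT₁/P₁ = 0.1024 L.
V constant ⇒ P ∝ T: V₂ = V₁; T₂ = T₁·(P₂/P₁) = 393.3 K.
Isobaric, so V/T is constant: P₃ = P₂; T₃ = T₂·(V₃/V₂) = 624.6 K.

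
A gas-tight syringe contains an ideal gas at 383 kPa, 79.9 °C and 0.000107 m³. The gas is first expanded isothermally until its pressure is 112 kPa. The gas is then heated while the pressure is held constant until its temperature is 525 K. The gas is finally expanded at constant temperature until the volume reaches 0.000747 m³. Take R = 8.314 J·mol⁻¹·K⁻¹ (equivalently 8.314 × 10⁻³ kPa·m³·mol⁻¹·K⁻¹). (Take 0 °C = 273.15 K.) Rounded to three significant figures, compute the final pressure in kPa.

Convert: T₁ = 353.0 K.
T constant ⇒ Boyle's law P V = const: T₂ = T₁; V₂ = V₁·(P₁/P₂) = 0.0003659 m³.
Isobaric, so V/T is constant: P₃ = P₂; V₃ = V₂·(T₃/T₂) = 0.0005441 m³.
Isothermal, so P V is constant: T₄ = T₃; P₄ = P₃·(V₃/V₄) = 81.58 kPa.

P₄ ≈ 81.6 kPa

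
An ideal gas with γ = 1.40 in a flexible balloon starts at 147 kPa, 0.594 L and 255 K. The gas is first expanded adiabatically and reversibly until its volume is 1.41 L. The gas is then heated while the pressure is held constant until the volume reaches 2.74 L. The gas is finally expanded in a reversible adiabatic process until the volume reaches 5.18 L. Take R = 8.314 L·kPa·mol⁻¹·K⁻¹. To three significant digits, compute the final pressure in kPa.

Reversible adiabatic, γ = 1.40: T₂ = T₁·(V₁/V₂)^(γ−1) = 180.5 K; P₂ = P₁·(V₁/V₂)^γ = 43.82 kPa.
P constant ⇒ V ∝ T: P₃ = P₂; T₃ = T₂·(V₃/V₂) = 350.7 K.
Reversible adiabatic, γ = 1.40: T₄ = T₃·(V₃/V₄)^(γ−1) = 271.8 K; P₄ = P₃·(V₃/V₄)^γ = 17.97 kPa.

P₄ ≈ 18.0 kPa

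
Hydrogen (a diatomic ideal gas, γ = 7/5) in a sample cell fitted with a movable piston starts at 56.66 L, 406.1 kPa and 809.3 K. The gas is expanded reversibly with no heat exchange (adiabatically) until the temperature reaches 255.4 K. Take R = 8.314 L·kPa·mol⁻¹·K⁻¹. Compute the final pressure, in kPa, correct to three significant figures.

P₂ ≈ 7.17 kPa

Reversible adiabatic, γ = 7/5: P₂ = P₁·(T₂/T₁)^(γ/(γ−1)) = 7.170 kPa; V₂ = V₁·(T₁/T₂)^(1/(γ−1)) = 1013 L.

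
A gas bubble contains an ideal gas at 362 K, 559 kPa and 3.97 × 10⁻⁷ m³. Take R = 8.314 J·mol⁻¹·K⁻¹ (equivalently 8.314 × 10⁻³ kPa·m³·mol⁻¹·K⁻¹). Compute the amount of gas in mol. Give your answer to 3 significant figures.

n ≈ 7.37e-05 mol

PV = nRT ⇒ n = PV/(RT) = (559 × 3.97e-07) / (8.314 × 10⁻³ × 362)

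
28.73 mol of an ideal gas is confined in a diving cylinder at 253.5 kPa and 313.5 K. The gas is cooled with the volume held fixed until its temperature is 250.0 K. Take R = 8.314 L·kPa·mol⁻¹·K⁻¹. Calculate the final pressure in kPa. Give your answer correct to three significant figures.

P₂ ≈ 202 kPa

From PV = nRT: V₁ = nRT₁/P₁ = 295.4 L.
V constant ⇒ P ∝ T: V₂ = V₁; P₂ = P₁·(T₂/T₁) = 202.2 kPa.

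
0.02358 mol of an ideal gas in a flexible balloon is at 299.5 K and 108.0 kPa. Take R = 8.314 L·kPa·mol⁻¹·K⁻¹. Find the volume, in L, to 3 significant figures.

V ≈ 0.544 L

PV = nRT ⇒ V = nRT/P = (0.02358 × 8.314 × 299.5) / 108.0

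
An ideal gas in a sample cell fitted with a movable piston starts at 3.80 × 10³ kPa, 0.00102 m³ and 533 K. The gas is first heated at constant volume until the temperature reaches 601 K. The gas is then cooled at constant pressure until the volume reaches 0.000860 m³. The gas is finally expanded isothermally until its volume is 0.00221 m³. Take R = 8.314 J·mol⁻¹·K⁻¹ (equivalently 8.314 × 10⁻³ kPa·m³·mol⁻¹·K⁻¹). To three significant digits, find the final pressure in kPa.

V constant ⇒ P ∝ T: V₂ = V₁; P₂ = P₁·(T₂/T₁) = 4285 kPa.
P constant ⇒ V ∝ T: P₃ = P₂; T₃ = T₂·(V₃/V₂) = 506.7 K.
T constant ⇒ Boyle's law P V = const: T₄ = T₃; P₄ = P₃·(V₃/V₄) = 1667 kPa.

P₄ ≈ 1.67e+03 kPa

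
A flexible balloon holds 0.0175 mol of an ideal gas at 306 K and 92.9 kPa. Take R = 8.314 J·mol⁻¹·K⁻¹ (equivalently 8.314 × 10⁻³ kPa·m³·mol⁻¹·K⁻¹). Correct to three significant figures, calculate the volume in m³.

PV = nRT ⇒ V = nRT/P = (0.0175 × 8.314 × 10⁻³ × 306) / 92.9

V ≈ 0.000479 m³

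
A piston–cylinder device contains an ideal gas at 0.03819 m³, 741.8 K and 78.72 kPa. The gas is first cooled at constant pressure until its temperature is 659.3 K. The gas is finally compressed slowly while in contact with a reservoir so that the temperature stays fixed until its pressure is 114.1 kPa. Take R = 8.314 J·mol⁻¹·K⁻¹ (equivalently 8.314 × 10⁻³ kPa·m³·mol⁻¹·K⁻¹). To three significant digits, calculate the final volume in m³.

P constant ⇒ V ∝ T: P₂ = P₁; V₂ = V₁·(T₂/T₁) = 0.03394 m³.
Isothermal, so P V is constant: T₃ = T₂; V₃ = V₂·(P₂/P₃) = 0.02342 m³.

V₃ ≈ 0.0234 m³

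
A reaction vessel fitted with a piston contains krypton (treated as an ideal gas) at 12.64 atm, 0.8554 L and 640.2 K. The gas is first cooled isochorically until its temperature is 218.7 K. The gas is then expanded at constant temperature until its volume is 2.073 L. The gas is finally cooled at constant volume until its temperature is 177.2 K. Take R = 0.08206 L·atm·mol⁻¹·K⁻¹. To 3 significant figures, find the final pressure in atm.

P₄ ≈ 1.44 atm

Isochoric, so P/T is constant: V₂ = V₁; P₂ = P₁·(T₂/T₁) = 4.318 atm.
Isothermal, so P V is constant: T₃ = T₂; P₃ = P₂·(V₂/V₃) = 1.782 atm.
Isochoric, so P/T is constant: V₄ = V₃; P₄ = P₃·(T₄/T₃) = 1.444 atm.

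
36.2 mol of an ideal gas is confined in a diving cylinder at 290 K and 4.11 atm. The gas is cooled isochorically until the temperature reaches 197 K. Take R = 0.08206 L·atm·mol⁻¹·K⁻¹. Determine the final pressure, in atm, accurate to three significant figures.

P₂ ≈ 2.79 atm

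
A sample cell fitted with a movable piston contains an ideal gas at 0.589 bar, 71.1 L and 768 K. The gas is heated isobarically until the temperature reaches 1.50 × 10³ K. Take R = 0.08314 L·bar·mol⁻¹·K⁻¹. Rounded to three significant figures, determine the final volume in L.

Isobaric, so V/T is constant: P₂ = P₁; V₂ = V₁·(T₂/T₁) = 138.9 L.

V₂ ≈ 139 L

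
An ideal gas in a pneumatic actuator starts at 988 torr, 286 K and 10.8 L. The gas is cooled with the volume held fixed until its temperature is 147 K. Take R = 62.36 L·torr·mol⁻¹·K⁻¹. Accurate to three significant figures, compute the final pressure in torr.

P₂ ≈ 508 torr

Isochoric, so P/T is constant: V₂ = V₁; P₂ = P₁·(T₂/T₁) = 507.8 torr.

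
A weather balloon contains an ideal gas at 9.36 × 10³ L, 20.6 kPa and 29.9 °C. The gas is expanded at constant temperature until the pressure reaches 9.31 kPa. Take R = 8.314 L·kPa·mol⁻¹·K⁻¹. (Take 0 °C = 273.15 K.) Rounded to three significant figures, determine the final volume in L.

Convert: T₁ = 303.0 K.
Isothermal, so P V is constant: T₂ = T₁; V₂ = V₁·(P₁/P₂) = 2.071e+04 L.

V₂ ≈ 2.07e+04 L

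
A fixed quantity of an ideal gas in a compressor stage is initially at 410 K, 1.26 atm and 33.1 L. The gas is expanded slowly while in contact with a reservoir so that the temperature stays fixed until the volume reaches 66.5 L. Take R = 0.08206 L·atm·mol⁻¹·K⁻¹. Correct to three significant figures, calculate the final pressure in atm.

P₂ ≈ 0.627 atm

T constant ⇒ Boyle's law P V = const: T₂ = T₁; P₂ = P₁·(V₁/V₂) = 0.6272 atm.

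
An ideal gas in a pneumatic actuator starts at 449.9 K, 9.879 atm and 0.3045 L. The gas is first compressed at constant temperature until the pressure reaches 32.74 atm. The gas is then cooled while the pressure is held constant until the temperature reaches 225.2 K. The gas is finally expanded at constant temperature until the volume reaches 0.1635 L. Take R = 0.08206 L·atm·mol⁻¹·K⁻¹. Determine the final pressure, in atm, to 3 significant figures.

T constant ⇒ Boyle's law P V = const: T₂ = T₁; V₂ = V₁·(P₁/P₂) = 0.09188 L.
Isobaric, so V/T is constant: P₃ = P₂; V₃ = V₂·(T₃/T₂) = 0.04599 L.
Isothermal, so P V is constant: T₄ = T₃; P₄ = P₃·(V₃/V₄) = 9.209 atm.

P₄ ≈ 9.21 atm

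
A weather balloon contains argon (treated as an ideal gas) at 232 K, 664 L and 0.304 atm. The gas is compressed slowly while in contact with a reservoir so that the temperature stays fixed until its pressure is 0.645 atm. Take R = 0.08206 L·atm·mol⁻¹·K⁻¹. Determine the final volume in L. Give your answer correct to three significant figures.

T constant ⇒ Boyle's law P V = const: T₂ = T₁; V₂ = V₁·(P₁/P₂) = 313.0 L.

V₂ ≈ 313 L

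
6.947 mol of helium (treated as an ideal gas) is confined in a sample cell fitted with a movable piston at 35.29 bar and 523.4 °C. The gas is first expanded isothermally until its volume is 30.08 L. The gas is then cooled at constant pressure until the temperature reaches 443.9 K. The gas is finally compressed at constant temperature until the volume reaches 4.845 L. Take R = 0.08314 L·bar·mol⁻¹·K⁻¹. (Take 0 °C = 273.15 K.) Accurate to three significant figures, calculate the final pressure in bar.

Convert: T₁ = 796.5 K.
From PV = nRT: V₁ = nRT₁/P₁ = 13.04 L.
Isothermal, so P V is constant: T₂ = T₁; P₂ = P₁·(V₁/V₂) = 15.29 bar.
P constant ⇒ V ∝ T: P₃ = P₂; V₃ = V₂·(T₃/T₂) = 16.76 L.
Isothermal, so P V is constant: T₄ = T₃; P₄ = P₃·(V₃/V₄) = 52.92 bar.

P₄ ≈ 52.9 bar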